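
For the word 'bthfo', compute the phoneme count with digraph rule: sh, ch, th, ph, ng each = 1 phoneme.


Parsing 'bthfo' greedily, digraphs first:
  'b' -> consonant phoneme (phonemes so far: 1)
  'th' -> digraph (1 consonant phoneme) (phonemes so far: 2)
  'f' -> consonant phoneme (phonemes so far: 3)
  'o' -> vowel phoneme (phonemes so far: 4)
Total phonemes: 4

4


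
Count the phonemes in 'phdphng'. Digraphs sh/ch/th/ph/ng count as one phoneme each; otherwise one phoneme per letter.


Parsing 'phdphng' greedily, digraphs first:
  'ph' -> digraph (1 consonant phoneme) (phonemes so far: 1)
  'd' -> consonant phoneme (phonemes so far: 2)
  'ph' -> digraph (1 consonant phoneme) (phonemes so far: 3)
  'ng' -> digraph (1 consonant phoneme) (phonemes so far: 4)
Total phonemes: 4

4


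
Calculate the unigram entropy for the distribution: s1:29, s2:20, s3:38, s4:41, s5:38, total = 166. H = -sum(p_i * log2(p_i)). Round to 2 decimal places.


Computing entropy H = -sum(p_i * log2(p_i)):
  s1: p = 29/166 = 0.1747, -p*log2(p) = 0.4397
  s2: p = 20/166 = 0.1205, -p*log2(p) = 0.3678
  s3: p = 38/166 = 0.2289, -p*log2(p) = 0.4869
  s4: p = 41/166 = 0.2470, -p*log2(p) = 0.4983
  s5: p = 38/166 = 0.2289, -p*log2(p) = 0.4869
H = sum of terms = 2.2796
Rounded to 2 decimals: 2.28

2.28


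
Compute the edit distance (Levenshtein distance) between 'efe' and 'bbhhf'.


Building DP table for s1='efe' (len 3) and s2='bbhhf' (len 5):
       b  b  h  h  f
    0  1  2  3  4  5
  e 1  1  2  3  4  5
  f 2  2  2  3  4  4
  e 3  3  3  3  4  5
Edit distance = dp[3][5] = 5

5


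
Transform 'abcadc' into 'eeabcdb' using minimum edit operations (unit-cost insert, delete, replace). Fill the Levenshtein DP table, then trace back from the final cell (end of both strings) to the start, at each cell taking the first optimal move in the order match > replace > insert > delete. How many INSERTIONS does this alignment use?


Edit distance = 4. Backtracking from cell (6, 7) with preference match > replace > insert > delete,
then listing the resulting alignment 'abcadc' -> 'eeabcdb' left to right:
  Step 1: insert 'e' [insertion #1]
  Step 2: insert 'e' [insertion #2]
  Step 3: keep 'a'
  Step 4: keep 'b'
  Step 5: keep 'c'
  Step 6: delete 'a'
  Step 7: keep 'd'
  Step 8: replace c->b
Total insertions: 2

2


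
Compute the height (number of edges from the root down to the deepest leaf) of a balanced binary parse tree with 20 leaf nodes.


In a balanced binary tree with n leaves the deepest leaf is ceil(log2(n)) edges below the root.
log2(20) = 4.3219
ceil(4.3219) = 5
height (edges) = 5

5


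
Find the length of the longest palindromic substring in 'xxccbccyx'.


Scanning 'xxccbccyx' for palindromic substrings.
Substring at positions 2-6: 'ccbcc'.
Check: reverse('ccbcc') = 'ccbcc' -> palindrome confirmed.
Neighbouring characters ('x' / 'y') break symmetry, so it cannot extend further.
No longer palindromic substring exists; longest length = 5

5


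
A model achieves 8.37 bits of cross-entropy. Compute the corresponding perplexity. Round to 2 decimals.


Perplexity formula: PP = 2^H
H = 8.37
PP = 2^8.37
Decompose: 2^8.37 = 2^8 * 2^0.37
2^8 = 256, 2^0.37 ~ 1.2923528
PP ~ 256 * 1.2923528 = 330.8423168
Rounded to 2 decimals: 330.84

330.84


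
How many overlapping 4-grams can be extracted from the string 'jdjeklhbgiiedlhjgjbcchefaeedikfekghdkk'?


String 'jdjeklhbgiiedlhjgjbcchefaeedikfekghdkk' has length L = 38.
Number of overlapping n-grams = L - n + 1
Substituting: 38 - 4 + 1 = 35

35


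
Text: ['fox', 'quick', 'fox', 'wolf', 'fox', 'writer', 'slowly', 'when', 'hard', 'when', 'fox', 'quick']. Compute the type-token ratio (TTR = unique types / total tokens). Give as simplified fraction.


Tokens: 12
Unique types: ('fox', 'hard', 'quick', 'slowly', 'when', 'wolf', 'writer') = 7
TTR = 7/12
Already in lowest terms.

7/12


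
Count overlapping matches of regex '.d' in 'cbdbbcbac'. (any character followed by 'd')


Pattern: .d means any character followed by 'd'.
Scanning 'cbdbbcbac' position-by-position:
  Pos 0: window 'cb' -> no
  Pos 1: window 'bd' -> MATCH
  Pos 2: window 'db' -> no
  Pos 3: window 'bb' -> no
  Pos 4: window 'bc' -> no
  Pos 5: window 'cb' -> no
  Pos 6: window 'ba' -> no
  Pos 7: window 'ac' -> no
  Pos 8: window 'c' -> no
Total matches: 1

1


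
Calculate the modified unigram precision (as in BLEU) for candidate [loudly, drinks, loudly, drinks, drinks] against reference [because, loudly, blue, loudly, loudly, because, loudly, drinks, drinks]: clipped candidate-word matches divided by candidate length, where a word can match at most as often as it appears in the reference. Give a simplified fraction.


Reference word counts: {'because': 2, 'blue': 1, 'drinks': 2, 'loudly': 4}
Checking each candidate word (with clipping):
  'loudly' -> in reference (ref count 4, used 1/4) -> match (matches: 1)
  'drinks' -> in reference (ref count 2, used 1/2) -> match (matches: 2)
  'loudly' -> in reference (ref count 4, used 2/4) -> match (matches: 3)
  'drinks' -> in reference (ref count 2, used 2/2) -> match (matches: 4)
  'drinks' -> ref count 2 already used up (2/2) -> clipped, no match (matches: 4)
Clipped matches: 4, Candidate length: 5
Precision = 4/5

4/5


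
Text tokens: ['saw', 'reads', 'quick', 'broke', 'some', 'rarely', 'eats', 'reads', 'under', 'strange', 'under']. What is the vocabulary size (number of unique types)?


Listing all tokens and tracking unique types:
  Token 1: 'saw' -> NEW (unique so far: 1)
  Token 2: 'reads' -> NEW (unique so far: 2)
  Token 3: 'quick' -> NEW (unique so far: 3)
  Token 4: 'broke' -> NEW (unique so far: 4)
  Token 5: 'some' -> NEW (unique so far: 5)
  Token 6: 'rarely' -> NEW (unique so far: 6)
  Token 7: 'eats' -> NEW (unique so far: 7)
  Token 8: 'reads' -> duplicate (unique so far: 7)
  Token 9: 'under' -> NEW (unique so far: 8)
  Token 10: 'strange' -> NEW (unique so far: 9)
  Token 11: 'under' -> duplicate (unique so far: 9)
Unique types: ('broke', 'eats', 'quick', 'rarely', 'reads', 'saw', 'some', 'strange', 'under')
Vocabulary size: 9

9


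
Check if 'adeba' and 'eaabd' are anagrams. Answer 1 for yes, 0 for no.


Sort characters of 'adeba': 'aabde'
Sort characters of 'eaabd': 'aabde'
Sorted forms match -> they ARE anagrams
Result: 1

1


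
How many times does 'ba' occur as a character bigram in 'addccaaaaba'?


Scanning 'addccaaaaba' for bigram 'ba':
  Position 0: 'ad' -> no
  Position 1: 'dd' -> no
  Position 2: 'dc' -> no
  Position 3: 'cc' -> no
  Position 4: 'ca' -> no
  Position 5: 'aa' -> no
  Position 6: 'aa' -> no
  Position 7: 'aa' -> no
  Position 8: 'ab' -> no
  Position 9: 'ba' -> MATCH
Total matches: 1

1


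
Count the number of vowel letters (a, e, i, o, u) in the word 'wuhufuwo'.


Scanning each character of 'wuhufuwo':
  Position 1: 'w' -> consonant (running count: 0)
  Position 2: 'u' -> vowel (running count: 1)
  Position 3: 'h' -> consonant (running count: 1)
  Position 4: 'u' -> vowel (running count: 2)
  Position 5: 'f' -> consonant (running count: 2)
  Position 6: 'u' -> vowel (running count: 3)
  Position 7: 'w' -> consonant (running count: 3)
  Position 8: 'o' -> vowel (running count: 4)
Total vowels: 4

4


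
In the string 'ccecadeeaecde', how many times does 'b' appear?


Scanning 'ccecadeeaecde' for 'b':
  No matches found.
Total occurrences of 'b': 0

0


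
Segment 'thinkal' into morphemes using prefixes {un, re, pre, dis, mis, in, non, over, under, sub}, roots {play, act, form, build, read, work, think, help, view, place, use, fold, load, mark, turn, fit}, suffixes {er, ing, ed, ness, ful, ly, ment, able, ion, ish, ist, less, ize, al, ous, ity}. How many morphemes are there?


Segmenting 'thinkal' against the inventory:
  'think' -> root (morpheme 1)
  'al' -> suffix (morpheme 2)
Total morphemes: 2

2


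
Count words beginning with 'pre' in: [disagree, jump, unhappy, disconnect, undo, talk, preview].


Checking each word for prefix 'pre':
  'disagree' -> no (count: 0)
  'jump' -> no (count: 0)
  'unhappy' -> no (count: 0)
  'disconnect' -> no (count: 0)
  'undo' -> no (count: 0)
  'talk' -> no (count: 0)
  'preview' -> YES, starts with 'pre' (count: 1)
Total with prefix 'pre': 1

1


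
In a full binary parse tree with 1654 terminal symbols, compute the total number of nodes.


Leaf nodes (terminals): 1654
Internal nodes = n - 1 = 1654 - 1 = 1653
Total = leaves + internal = 1654 + 1653 = 3307

3307


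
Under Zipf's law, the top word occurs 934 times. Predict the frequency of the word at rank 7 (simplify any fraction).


Zipf's law: freq(rank) = f1 / rank
f1 = 934, rank = 7
freq = 934 / 7
GCD(934, 7) = 1
Simplified: 934/7

934/7


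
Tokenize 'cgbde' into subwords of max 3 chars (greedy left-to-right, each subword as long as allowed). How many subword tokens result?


'cgbde' has 5 characters.
Chunking with max size 3:
  Chunk 1: 'cgb' (positions 0-2)
  Chunk 2: 'de' (positions 3-4)
Total chunks: ceil(5 / 3) = 2

2


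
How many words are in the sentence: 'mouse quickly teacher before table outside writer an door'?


Counting words by splitting on spaces:
  Word 1: 'mouse'
  Word 2: 'quickly'
  Word 3: 'teacher'
  Word 4: 'before'
  Word 5: 'table'
  Word 6: 'outside'
  Word 7: 'writer'
  Word 8: 'an'
  Word 9: 'door'
Total words: 9

9


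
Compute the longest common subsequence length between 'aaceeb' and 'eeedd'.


DP table for LCS of 'aaceeb' and 'eeedd':
       e  e  e  d  d
    0  0  0  0  0  0
  a 0  0  0  0  0  0
  a 0  0  0  0  0  0
  c 0  0  0  0  0  0
  e 0  1  1  1  1  1
  e 0  1  2  2  2  2
  b 0  1  2  2  2  2
LCS: 'ee'
LCS length = 2

2


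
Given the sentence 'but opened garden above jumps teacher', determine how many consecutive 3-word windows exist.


Word trigrams from [6] words:
  Trigram 1: (but opened garden)
  Trigram 2: (opened garden above)
  Trigram 3: (garden above jumps)
  Trigram 4: (above jumps teacher)
Total word trigrams: 6 - 2 = 4

4


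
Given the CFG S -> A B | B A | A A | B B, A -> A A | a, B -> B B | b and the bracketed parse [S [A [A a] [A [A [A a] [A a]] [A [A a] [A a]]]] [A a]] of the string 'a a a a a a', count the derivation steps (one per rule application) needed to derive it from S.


Every bracketed nonterminal node [X ...] in the tree is produced by exactly one rule application.
Reading the tree off as a leftmost derivation:
  Step 1: S  =>  A A   (applied S -> A A)
  Step 2: A A  =>  A A A   (applied A -> A A)
  Step 3: A A A  =>  a A A   (applied A -> a)
  Step 4: a A A  =>  a A A A   (applied A -> A A)
  Step 5: a A A A  =>  a A A A A   (applied A -> A A)
  Step 6: a A A A A  =>  a a A A A   (applied A -> a)
  Step 7: a a A A A  =>  a a a A A   (applied A -> a)
  Step 8: a a a A A  =>  a a a A A A   (applied A -> A A)
  Step 9: a a a A A A  =>  a a a a A A   (applied A -> a)
  Step 10: a a a a A A  =>  a a a a a A   (applied A -> a)
  Step 11: a a a a a A  =>  a a a a a a   (applied A -> a)
Final yield: a a a a a a
Total rewrite steps: 11

11


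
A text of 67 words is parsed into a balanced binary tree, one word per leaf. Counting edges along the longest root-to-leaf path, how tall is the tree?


In a balanced binary tree with n leaves the deepest leaf is ceil(log2(n)) edges below the root.
log2(67) = 6.0661
ceil(6.0661) = 7
height (edges) = 7

7


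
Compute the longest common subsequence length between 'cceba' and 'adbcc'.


DP table for LCS of 'cceba' and 'adbcc':
       a  d  b  c  c
    0  0  0  0  0  0
  c 0  0  0  0  1  1
  c 0  0  0  0  1  2
  e 0  0  0  0  1  2
  b 0  0  0  1  1  2
  a 0  1  1  1  1  2
LCS: 'cc'
LCS length = 2

2


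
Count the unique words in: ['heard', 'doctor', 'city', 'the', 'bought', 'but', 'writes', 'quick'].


Listing all tokens and tracking unique types:
  Token 1: 'heard' -> NEW (unique so far: 1)
  Token 2: 'doctor' -> NEW (unique so far: 2)
  Token 3: 'city' -> NEW (unique so far: 3)
  Token 4: 'the' -> NEW (unique so far: 4)
  Token 5: 'bought' -> NEW (unique so far: 5)
  Token 6: 'but' -> NEW (unique so far: 6)
  Token 7: 'writes' -> NEW (unique so far: 7)
  Token 8: 'quick' -> NEW (unique so far: 8)
Unique types: ('bought', 'but', 'city', 'doctor', 'heard', 'quick', 'the', 'writes')
Vocabulary size: 8

8


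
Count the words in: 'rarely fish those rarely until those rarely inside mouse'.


Counting words by splitting on spaces:
  Word 1: 'rarely'
  Word 2: 'fish'
  Word 3: 'those'
  Word 4: 'rarely'
  Word 5: 'until'
  Word 6: 'those'
  Word 7: 'rarely'
  Word 8: 'inside'
  Word 9: 'mouse'
Total words: 9

9


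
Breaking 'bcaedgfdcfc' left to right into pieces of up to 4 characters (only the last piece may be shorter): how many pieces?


'bcaedgfdcfc' has 11 characters.
Chunking with max size 4:
  Chunk 1: 'bcae' (positions 0-3)
  Chunk 2: 'dgfd' (positions 4-7)
  Chunk 3: 'cfc' (positions 8-10)
Total chunks: ceil(11 / 4) = 3

3


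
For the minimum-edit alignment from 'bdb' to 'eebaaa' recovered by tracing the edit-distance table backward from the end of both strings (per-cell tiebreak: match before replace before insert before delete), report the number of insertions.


Edit distance = 5. Backtracking from cell (3, 6) with preference match > replace > insert > delete,
then listing the resulting alignment 'bdb' -> 'eebaaa' left to right:
  Step 1: insert 'e' [insertion #1]
  Step 2: insert 'e' [insertion #2]
  Step 3: keep 'b'
  Step 4: insert 'a' [insertion #3]
  Step 5: replace d->a
  Step 6: replace b->a
Total insertions: 3

3


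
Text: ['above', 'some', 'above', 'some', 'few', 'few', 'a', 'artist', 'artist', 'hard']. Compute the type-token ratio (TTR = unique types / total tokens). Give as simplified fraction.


Tokens: 10
Unique types: ('a', 'above', 'artist', 'few', 'hard', 'some') = 6
TTR = 6/10
Simplify: divide both by 2 -> 3/5
TTR = 3/5

3/5


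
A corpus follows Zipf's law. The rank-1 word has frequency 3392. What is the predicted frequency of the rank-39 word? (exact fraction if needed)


Zipf's law: freq(rank) = f1 / rank
f1 = 3392, rank = 39
freq = 3392 / 39
GCD(3392, 39) = 1
Simplified: 3392/39

3392/39


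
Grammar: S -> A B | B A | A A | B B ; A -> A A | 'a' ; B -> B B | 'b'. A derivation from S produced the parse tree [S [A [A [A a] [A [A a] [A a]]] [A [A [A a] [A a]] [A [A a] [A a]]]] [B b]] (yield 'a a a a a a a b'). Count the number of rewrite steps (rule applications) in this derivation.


Every bracketed nonterminal node [X ...] in the tree is produced by exactly one rule application.
Reading the tree off as a leftmost derivation:
  Step 1: S  =>  A B   (applied S -> A B)
  Step 2: A B  =>  A A B   (applied A -> A A)
  Step 3: A A B  =>  A A A B   (applied A -> A A)
  Step 4: A A A B  =>  a A A B   (applied A -> a)
  Step 5: a A A B  =>  a A A A B   (applied A -> A A)
  Step 6: a A A A B  =>  a a A A B   (applied A -> a)
  Step 7: a a A A B  =>  a a a A B   (applied A -> a)
  Step 8: a a a A B  =>  a a a A A B   (applied A -> A A)
  Step 9: a a a A A B  =>  a a a A A A B   (applied A -> A A)
  Step 10: a a a A A A B  =>  a a a a A A B   (applied A -> a)
  Step 11: a a a a A A B  =>  a a a a a A B   (applied A -> a)
  Step 12: a a a a a A B  =>  a a a a a A A B   (applied A -> A A)
  Step 13: a a a a a A A B  =>  a a a a a a A B   (applied A -> a)
  Step 14: a a a a a a A B  =>  a a a a a a a B   (applied A -> a)
  Step 15: a a a a a a a B  =>  a a a a a a a b   (applied B -> b)
Final yield: a a a a a a a b
Total rewrite steps: 15

15


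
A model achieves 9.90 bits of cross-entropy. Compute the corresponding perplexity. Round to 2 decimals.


Perplexity formula: PP = 2^H
H = 9.90
PP = 2^9.90
Decompose: 2^9.90 = 2^9 * 2^0.90
2^9 = 512, 2^0.90 ~ 1.8660660
PP ~ 512 * 1.8660660 = 955.4257920
Rounded to 2 decimals: 955.43

955.43


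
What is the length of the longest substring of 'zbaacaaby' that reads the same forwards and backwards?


Scanning 'zbaacaaby' for palindromic substrings.
Substring at positions 1-7: 'baacaab'.
Check: reverse('baacaab') = 'baacaab' -> palindrome confirmed.
Neighbouring characters ('z' / 'y') break symmetry, so it cannot extend further.
No longer palindromic substring exists; longest length = 7

7


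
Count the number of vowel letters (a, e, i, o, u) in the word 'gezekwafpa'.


Scanning each character of 'gezekwafpa':
  Position 1: 'g' -> consonant (running count: 0)
  Position 2: 'e' -> vowel (running count: 1)
  Position 3: 'z' -> consonant (running count: 1)
  Position 4: 'e' -> vowel (running count: 2)
  Position 5: 'k' -> consonant (running count: 2)
  Position 6: 'w' -> consonant (running count: 2)
  Position 7: 'a' -> vowel (running count: 3)
  Position 8: 'f' -> consonant (running count: 3)
  Position 9: 'p' -> consonant (running count: 3)
  Position 10: 'a' -> vowel (running count: 4)
Total vowels: 4

4


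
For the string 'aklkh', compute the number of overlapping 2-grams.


String 'aklkh' has length L = 5.
Number of overlapping n-grams = L - n + 1
Substituting: 5 - 2 + 1 = 4

4


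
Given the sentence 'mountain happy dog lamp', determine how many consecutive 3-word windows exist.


Word trigrams from [4] words:
  Trigram 1: (mountain happy dog)
  Trigram 2: (happy dog lamp)
Total word trigrams: 4 - 2 = 2

2


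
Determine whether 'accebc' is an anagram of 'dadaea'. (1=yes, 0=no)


Sort characters of 'accebc': 'abccce'
Sort characters of 'dadaea': 'aaadde'
Sorted forms differ -> they are NOT anagrams
Result: 0

0


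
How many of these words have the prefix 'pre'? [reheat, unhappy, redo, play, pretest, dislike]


Checking each word for prefix 'pre':
  'reheat' -> no (count: 0)
  'unhappy' -> no (count: 0)
  'redo' -> no (count: 0)
  'play' -> no (count: 0)
  'pretest' -> YES, starts with 'pre' (count: 1)
  'dislike' -> no (count: 1)
Total with prefix 'pre': 1

1


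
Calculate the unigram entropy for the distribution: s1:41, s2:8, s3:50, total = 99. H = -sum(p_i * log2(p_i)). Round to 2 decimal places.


Computing entropy H = -sum(p_i * log2(p_i)):
  s1: p = 41/99 = 0.4141, -p*log2(p) = 0.5267
  s2: p = 8/99 = 0.0808, -p*log2(p) = 0.2933
  s3: p = 50/99 = 0.5051, -p*log2(p) = 0.4977
H = sum of terms = 1.3177
Rounded to 2 decimals: 1.32

1.32


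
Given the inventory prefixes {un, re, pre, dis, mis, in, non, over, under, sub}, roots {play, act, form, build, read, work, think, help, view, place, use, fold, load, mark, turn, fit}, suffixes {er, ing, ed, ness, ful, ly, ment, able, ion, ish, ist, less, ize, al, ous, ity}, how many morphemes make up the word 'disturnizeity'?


Segmenting 'disturnizeity' against the inventory:
  'dis' -> prefix (morpheme 1)
  'turn' -> root (morpheme 2)
  'ize' -> suffix (morpheme 3)
  'ity' -> suffix (morpheme 4)
Total morphemes: 4

4


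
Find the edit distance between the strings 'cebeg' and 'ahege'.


Building DP table for s1='cebeg' (len 5) and s2='ahege' (len 5):
       a  h  e  g  e
    0  1  2  3  4  5
  c 1  1  2  3  4  5
  e 2  2  2  2  3  4
  b 3  3  3  3  3  4
  e 4  4  4  3  4  3
  g 5  5  5  4  3  4
Edit distance = dp[5][5] = 4

4


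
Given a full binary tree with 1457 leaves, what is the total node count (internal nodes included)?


Leaf nodes (terminals): 1457
Internal nodes = n - 1 = 1457 - 1 = 1456
Total = leaves + internal = 1457 + 1456 = 2913

2913


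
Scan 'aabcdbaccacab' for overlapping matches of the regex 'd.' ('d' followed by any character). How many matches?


Pattern: d. means 'd' followed by any character.
Scanning 'aabcdbaccacab' position-by-position:
  Pos 0: window 'aa' -> no
  Pos 1: window 'ab' -> no
  Pos 2: window 'bc' -> no
  Pos 3: window 'cd' -> no
  Pos 4: window 'db' -> MATCH
  Pos 5: window 'ba' -> no
  Pos 6: window 'ac' -> no
  Pos 7: window 'cc' -> no
  Pos 8: window 'ca' -> no
  Pos 9: window 'ac' -> no
  Pos 10: window 'ca' -> no
  Pos 11: window 'ab' -> no
  Pos 12: window 'b' -> no
Total matches: 1

1


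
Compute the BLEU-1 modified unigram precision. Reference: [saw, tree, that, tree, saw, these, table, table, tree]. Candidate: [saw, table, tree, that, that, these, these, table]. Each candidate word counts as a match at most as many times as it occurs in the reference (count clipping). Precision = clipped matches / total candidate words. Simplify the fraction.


Reference word counts: {'saw': 2, 'table': 2, 'that': 1, 'these': 1, 'tree': 3}
Checking each candidate word (with clipping):
  'saw' -> in reference (ref count 2, used 1/2) -> match (matches: 1)
  'table' -> in reference (ref count 2, used 1/2) -> match (matches: 2)
  'tree' -> in reference (ref count 3, used 1/3) -> match (matches: 3)
  'that' -> in reference (ref count 1, used 1/1) -> match (matches: 4)
  'that' -> ref count 1 already used up (1/1) -> clipped, no match (matches: 4)
  'these' -> in reference (ref count 1, used 1/1) -> match (matches: 5)
  'these' -> ref count 1 already used up (1/1) -> clipped, no match (matches: 5)
  'table' -> in reference (ref count 2, used 2/2) -> match (matches: 6)
Clipped matches: 6, Candidate length: 8
Precision = 6/8 = 3/4

3/4


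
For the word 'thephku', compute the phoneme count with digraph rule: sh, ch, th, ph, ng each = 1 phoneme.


Parsing 'thephku' greedily, digraphs first:
  'th' -> digraph (1 consonant phoneme) (phonemes so far: 1)
  'e' -> vowel phoneme (phonemes so far: 2)
  'ph' -> digraph (1 consonant phoneme) (phonemes so far: 3)
  'k' -> consonant phoneme (phonemes so far: 4)
  'u' -> vowel phoneme (phonemes so far: 5)
Total phonemes: 5

5


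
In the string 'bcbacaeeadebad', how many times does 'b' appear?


Scanning 'bcbacaeeadebad' for 'b':
  Position 0: 'b' -> MATCH (count: 1)
  Position 2: 'b' -> MATCH (count: 2)
  Position 11: 'b' -> MATCH (count: 3)
Total occurrences of 'b': 3

3


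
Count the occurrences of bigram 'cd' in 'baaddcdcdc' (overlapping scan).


Scanning 'baaddcdcdc' for bigram 'cd':
  Position 0: 'ba' -> no
  Position 1: 'aa' -> no
  Position 2: 'ad' -> no
  Position 3: 'dd' -> no
  Position 4: 'dc' -> no
  Position 5: 'cd' -> MATCH
  Position 6: 'dc' -> no
  Position 7: 'cd' -> MATCH
  Position 8: 'dc' -> no
Total matches: 2

2


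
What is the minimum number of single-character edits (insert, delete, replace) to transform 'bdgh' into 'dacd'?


Building DP table for s1='bdgh' (len 4) and s2='dacd' (len 4):
       d  a  c  d
    0  1  2  3  4
  b 1  1  2  3  4
  d 2  1  2  3  3
  g 3  2  2  3  4
  h 4  3  3  3  4
Edit distance = dp[4][4] = 4

4


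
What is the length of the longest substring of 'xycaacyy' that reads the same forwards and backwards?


Scanning 'xycaacyy' for palindromic substrings.
Substring at positions 1-6: 'ycaacy'.
Check: reverse('ycaacy') = 'ycaacy' -> palindrome confirmed.
Neighbouring characters ('x' / 'y') break symmetry, so it cannot extend further.
No longer palindromic substring exists; longest length = 6

6


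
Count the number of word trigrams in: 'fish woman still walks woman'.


Word trigrams from [5] words:
  Trigram 1: (fish woman still)
  Trigram 2: (woman still walks)
  Trigram 3: (still walks woman)
Total word trigrams: 5 - 2 = 3

3


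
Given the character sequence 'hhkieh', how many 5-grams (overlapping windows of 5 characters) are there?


String 'hhkieh' has length L = 6.
Number of overlapping n-grams = L - n + 1
Substituting: 6 - 5 + 1 = 2

2


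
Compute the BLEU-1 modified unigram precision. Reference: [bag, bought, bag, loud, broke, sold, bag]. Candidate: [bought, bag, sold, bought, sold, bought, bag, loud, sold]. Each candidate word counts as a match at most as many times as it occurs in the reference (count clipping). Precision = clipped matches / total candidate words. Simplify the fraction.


Reference word counts: {'bag': 3, 'bought': 1, 'broke': 1, 'loud': 1, 'sold': 1}
Checking each candidate word (with clipping):
  'bought' -> in reference (ref count 1, used 1/1) -> match (matches: 1)
  'bag' -> in reference (ref count 3, used 1/3) -> match (matches: 2)
  'sold' -> in reference (ref count 1, used 1/1) -> match (matches: 3)
  'bought' -> ref count 1 already used up (1/1) -> clipped, no match (matches: 3)
  'sold' -> ref count 1 already used up (1/1) -> clipped, no match (matches: 3)
  'bought' -> ref count 1 already used up (1/1) -> clipped, no match (matches: 3)
  'bag' -> in reference (ref count 3, used 2/3) -> match (matches: 4)
  'loud' -> in reference (ref count 1, used 1/1) -> match (matches: 5)
  'sold' -> ref count 1 already used up (1/1) -> clipped, no match (matches: 5)
Clipped matches: 5, Candidate length: 9
Precision = 5/9

5/9


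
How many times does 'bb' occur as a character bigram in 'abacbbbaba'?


Scanning 'abacbbbaba' for bigram 'bb':
  Position 0: 'ab' -> no
  Position 1: 'ba' -> no
  Position 2: 'ac' -> no
  Position 3: 'cb' -> no
  Position 4: 'bb' -> MATCH
  Position 5: 'bb' -> MATCH
  Position 6: 'ba' -> no
  Position 7: 'ab' -> no
  Position 8: 'ba' -> no
Total matches: 2

2


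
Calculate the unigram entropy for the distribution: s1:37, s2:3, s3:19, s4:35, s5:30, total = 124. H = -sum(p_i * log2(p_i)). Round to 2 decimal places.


Computing entropy H = -sum(p_i * log2(p_i)):
  s1: p = 37/124 = 0.2984, -p*log2(p) = 0.5206
  s2: p = 3/124 = 0.0242, -p*log2(p) = 0.1299
  s3: p = 19/124 = 0.1532, -p*log2(p) = 0.4147
  s4: p = 35/124 = 0.2823, -p*log2(p) = 0.5151
  s5: p = 30/124 = 0.2419, -p*log2(p) = 0.4953
H = sum of terms = 2.0756
Rounded to 2 decimals: 2.08

2.08


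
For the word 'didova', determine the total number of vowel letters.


Scanning each character of 'didova':
  Position 1: 'd' -> consonant (running count: 0)
  Position 2: 'i' -> vowel (running count: 1)
  Position 3: 'd' -> consonant (running count: 1)
  Position 4: 'o' -> vowel (running count: 2)
  Position 5: 'v' -> consonant (running count: 2)
  Position 6: 'a' -> vowel (running count: 3)
Total vowels: 3

3


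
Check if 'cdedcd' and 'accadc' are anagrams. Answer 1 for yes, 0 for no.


Sort characters of 'cdedcd': 'ccddde'
Sort characters of 'accadc': 'aacccd'
Sorted forms differ -> they are NOT anagrams
Result: 0

0


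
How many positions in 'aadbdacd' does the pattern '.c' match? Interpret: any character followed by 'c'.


Pattern: .c means any character followed by 'c'.
Scanning 'aadbdacd' position-by-position:
  Pos 0: window 'aa' -> no
  Pos 1: window 'ad' -> no
  Pos 2: window 'db' -> no
  Pos 3: window 'bd' -> no
  Pos 4: window 'da' -> no
  Pos 5: window 'ac' -> MATCH
  Pos 6: window 'cd' -> no
  Pos 7: window 'd' -> no
Total matches: 1

1


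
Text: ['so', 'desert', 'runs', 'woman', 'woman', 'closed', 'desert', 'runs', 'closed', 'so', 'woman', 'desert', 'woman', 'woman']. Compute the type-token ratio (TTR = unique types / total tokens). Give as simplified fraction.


Tokens: 14
Unique types: ('closed', 'desert', 'runs', 'so', 'woman') = 5
TTR = 5/14
Already in lowest terms.

5/14


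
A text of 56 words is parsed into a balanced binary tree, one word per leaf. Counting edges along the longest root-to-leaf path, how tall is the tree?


In a balanced binary tree with n leaves the deepest leaf is ceil(log2(n)) edges below the root.
log2(56) = 5.8074
ceil(5.8074) = 6
height (edges) = 6

6


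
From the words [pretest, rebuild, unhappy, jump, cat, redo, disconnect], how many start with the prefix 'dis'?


Checking each word for prefix 'dis':
  'pretest' -> no (count: 0)
  'rebuild' -> no (count: 0)
  'unhappy' -> no (count: 0)
  'jump' -> no (count: 0)
  'cat' -> no (count: 0)
  'redo' -> no (count: 0)
  'disconnect' -> YES, starts with 'dis' (count: 1)
Total with prefix 'dis': 1

1


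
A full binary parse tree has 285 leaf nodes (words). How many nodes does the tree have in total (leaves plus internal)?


Leaf nodes (terminals): 285
Internal nodes = n - 1 = 285 - 1 = 284
Total = leaves + internal = 285 + 284 = 569

569


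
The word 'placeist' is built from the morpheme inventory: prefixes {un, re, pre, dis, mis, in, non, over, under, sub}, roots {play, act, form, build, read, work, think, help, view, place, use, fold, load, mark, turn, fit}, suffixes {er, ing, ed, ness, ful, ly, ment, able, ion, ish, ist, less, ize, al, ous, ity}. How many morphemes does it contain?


Segmenting 'placeist' against the inventory:
  'place' -> root (morpheme 1)
  'ist' -> suffix (morpheme 2)
Total morphemes: 2

2


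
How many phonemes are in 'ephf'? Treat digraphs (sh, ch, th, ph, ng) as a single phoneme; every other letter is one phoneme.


Parsing 'ephf' greedily, digraphs first:
  'e' -> vowel phoneme (phonemes so far: 1)
  'ph' -> digraph (1 consonant phoneme) (phonemes so far: 2)
  'f' -> consonant phoneme (phonemes so far: 3)
Total phonemes: 3

3


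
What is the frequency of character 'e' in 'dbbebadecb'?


Scanning 'dbbebadecb' for 'e':
  Position 3: 'e' -> MATCH (count: 1)
  Position 7: 'e' -> MATCH (count: 2)
Total occurrences of 'e': 2

2


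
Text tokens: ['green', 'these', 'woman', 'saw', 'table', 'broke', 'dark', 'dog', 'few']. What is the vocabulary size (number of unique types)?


Listing all tokens and tracking unique types:
  Token 1: 'green' -> NEW (unique so far: 1)
  Token 2: 'these' -> NEW (unique so far: 2)
  Token 3: 'woman' -> NEW (unique so far: 3)
  Token 4: 'saw' -> NEW (unique so far: 4)
  Token 5: 'table' -> NEW (unique so far: 5)
  Token 6: 'broke' -> NEW (unique so far: 6)
  Token 7: 'dark' -> NEW (unique so far: 7)
  Token 8: 'dog' -> NEW (unique so far: 8)
  Token 9: 'few' -> NEW (unique so far: 9)
Unique types: ('broke', 'dark', 'dog', 'few', 'green', 'saw', 'table', 'these', 'woman')
Vocabulary size: 9

9


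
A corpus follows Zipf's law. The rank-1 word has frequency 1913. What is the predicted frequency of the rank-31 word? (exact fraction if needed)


Zipf's law: freq(rank) = f1 / rank
f1 = 1913, rank = 31
freq = 1913 / 31
GCD(1913, 31) = 1
Simplified: 1913/31

1913/31


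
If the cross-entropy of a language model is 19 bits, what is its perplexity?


Perplexity formula: PP = 2^H
H = 19
PP = 2^19
PP = 2^19 = 524288

524288


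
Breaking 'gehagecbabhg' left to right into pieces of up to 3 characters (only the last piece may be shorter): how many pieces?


'gehagecbabhg' has 12 characters.
Chunking with max size 3:
  Chunk 1: 'geh' (positions 0-2)
  Chunk 2: 'age' (positions 3-5)
  Chunk 3: 'cba' (positions 6-8)
  Chunk 4: 'bhg' (positions 9-11)
Total chunks: ceil(12 / 3) = 4

4


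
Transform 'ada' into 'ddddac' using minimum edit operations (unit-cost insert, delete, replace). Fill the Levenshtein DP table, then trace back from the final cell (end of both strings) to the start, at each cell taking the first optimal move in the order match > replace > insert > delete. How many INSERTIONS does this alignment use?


Edit distance = 4. Backtracking from cell (3, 6) with preference match > replace > insert > delete,
then listing the resulting alignment 'ada' -> 'ddddac' left to right:
  Step 1: insert 'd' [insertion #1]
  Step 2: insert 'd' [insertion #2]
  Step 3: replace a->d
  Step 4: keep 'd'
  Step 5: keep 'a'
  Step 6: insert 'c' [insertion #3]
Total insertions: 3

3


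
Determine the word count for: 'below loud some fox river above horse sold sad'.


Counting words by splitting on spaces:
  Word 1: 'below'
  Word 2: 'loud'
  Word 3: 'some'
  Word 4: 'fox'
  Word 5: 'river'
  Word 6: 'above'
  Word 7: 'horse'
  Word 8: 'sold'
  Word 9: 'sad'
Total words: 9

9


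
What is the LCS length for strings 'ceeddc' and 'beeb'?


DP table for LCS of 'ceeddc' and 'beeb':
       b  e  e  b
    0  0  0  0  0
  c 0  0  0  0  0
  e 0  0  1  1  1
  e 0  0  1  2  2
  d 0  0  1  2  2
  d 0  0  1  2  2
  c 0  0  1  2  2
LCS: 'ee'
LCS length = 2

2


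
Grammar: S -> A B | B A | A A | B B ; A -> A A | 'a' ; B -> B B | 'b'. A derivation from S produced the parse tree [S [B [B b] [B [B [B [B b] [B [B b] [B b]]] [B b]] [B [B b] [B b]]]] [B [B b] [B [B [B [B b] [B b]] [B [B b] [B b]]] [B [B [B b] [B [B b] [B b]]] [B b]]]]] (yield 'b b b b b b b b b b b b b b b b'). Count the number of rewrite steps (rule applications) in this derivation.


Every bracketed nonterminal node [X ...] in the tree is produced by exactly one rule application.
Reading the tree off as a leftmost derivation:
  Step 1: S  =>  B B   (applied S -> B B)
  Step 2: B B  =>  B B B   (applied B -> B B)
  Step 3: B B B  =>  b B B   (applied B -> b)
  Step 4: b B B  =>  b B B B   (applied B -> B B)
  Step 5: b B B B  =>  b B B B B   (applied B -> B B)
  Step 6: b B B B B  =>  b B B B B B   (applied B -> B B)
  Step 7: b B B B B B  =>  b b B B B B   (applied B -> b)
  Step 8: b b B B B B  =>  b b B B B B B   (applied B -> B B)
  Step 9: b b B B B B B  =>  b b b B B B B   (applied B -> b)
  Step 10: b b b B B B B  =>  b b b b B B B   (applied B -> b)
  Step 11: b b b b B B B  =>  b b b b b B B   (applied B -> b)
  Step 12: b b b b b B B  =>  b b b b b B B B   (applied B -> B B)
  Step 13: b b b b b B B B  =>  b b b b b b B B   (applied B -> b)
  Step 14: b b b b b b B B  =>  b b b b b b b B   (applied B -> b)
  Step 15: b b b b b b b B  =>  b b b b b b b B B   (applied B -> B B)
  Step 16: b b b b b b b B B  =>  b b b b b b b b B   (applied B -> b)
  Step 17: b b b b b b b b B  =>  b b b b b b b b B B   (applied B -> B B)
  Step 18: b b b b b b b b B B  =>  b b b b b b b b B B B   (applied B -> B B)
  Step 19: b b b b b b b b B B B  =>  b b b b b b b b B B B B   (applied B -> B B)
  Step 20: b b b b b b b b B B B B  =>  b b b b b b b b b B B B   (applied B -> b)
  Step 21: b b b b b b b b b B B B  =>  b b b b b b b b b b B B   (applied B -> b)
  Step 22: b b b b b b b b b b B B  =>  b b b b b b b b b b B B B   (applied B -> B B)
  Step 23: b b b b b b b b b b B B B  =>  b b b b b b b b b b b B B   (applied B -> b)
  Step 24: b b b b b b b b b b b B B  =>  b b b b b b b b b b b b B   (applied B -> b)
  Step 25: b b b b b b b b b b b b B  =>  b b b b b b b b b b b b B B   (applied B -> B B)
  Step 26: b b b b b b b b b b b b B B  =>  b b b b b b b b b b b b B B B   (applied B -> B B)
  Step 27: b b b b b b b b b b b b B B B  =>  b b b b b b b b b b b b b B B   (applied B -> b)
  Step 28: b b b b b b b b b b b b b B B  =>  b b b b b b b b b b b b b B B B   (applied B -> B B)
  Step 29: b b b b b b b b b b b b b B B B  =>  b b b b b b b b b b b b b b B B   (applied B -> b)
  Step 30: b b b b b b b b b b b b b b B B  =>  b b b b b b b b b b b b b b b B   (applied B -> b)
  Step 31: b b b b b b b b b b b b b b b B  =>  b b b b b b b b b b b b b b b b   (applied B -> b)
Final yield: b b b b b b b b b b b b b b b b
Total rewrite steps: 31

31


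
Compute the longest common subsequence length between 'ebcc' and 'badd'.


DP table for LCS of 'ebcc' and 'badd':
       b  a  d  d
    0  0  0  0  0
  e 0  0  0  0  0
  b 0  1  1  1  1
  c 0  1  1  1  1
  c 0  1  1  1  1
LCS: 'b'
LCS length = 1

1


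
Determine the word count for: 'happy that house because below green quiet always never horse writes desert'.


Counting words by splitting on spaces:
  Word 1: 'happy'
  Word 2: 'that'
  Word 3: 'house'
  Word 4: 'because'
  Word 5: 'below'
  Word 6: 'green'
  Word 7: 'quiet'
  Word 8: 'always'
  Word 9: 'never'
  Word 10: 'horse'
  Word 11: 'writes'
  Word 12: 'desert'
Total words: 12

12


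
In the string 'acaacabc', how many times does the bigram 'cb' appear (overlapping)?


Scanning 'acaacabc' for bigram 'cb':
  Position 0: 'ac' -> no
  Position 1: 'ca' -> no
  Position 2: 'aa' -> no
  Position 3: 'ac' -> no
  Position 4: 'ca' -> no
  Position 5: 'ab' -> no
  Position 6: 'bc' -> no
Total matches: 0

0


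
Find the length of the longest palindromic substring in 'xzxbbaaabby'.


Scanning 'xzxbbaaabby' for palindromic substrings.
Substring at positions 3-9: 'bbaaabb'.
Check: reverse('bbaaabb') = 'bbaaabb' -> palindrome confirmed.
Neighbouring characters ('x' / 'y') break symmetry, so it cannot extend further.
No longer palindromic substring exists; longest length = 7

7


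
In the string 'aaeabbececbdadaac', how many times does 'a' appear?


Scanning 'aaeabbececbdadaac' for 'a':
  Position 0: 'a' -> MATCH (count: 1)
  Position 1: 'a' -> MATCH (count: 2)
  Position 3: 'a' -> MATCH (count: 3)
  Position 12: 'a' -> MATCH (count: 4)
  Position 14: 'a' -> MATCH (count: 5)
  Position 15: 'a' -> MATCH (count: 6)
Total occurrences of 'a': 6

6


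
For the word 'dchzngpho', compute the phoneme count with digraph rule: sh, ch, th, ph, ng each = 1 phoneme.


Parsing 'dchzngpho' greedily, digraphs first:
  'd' -> consonant phoneme (phonemes so far: 1)
  'ch' -> digraph (1 consonant phoneme) (phonemes so far: 2)
  'z' -> consonant phoneme (phonemes so far: 3)
  'ng' -> digraph (1 consonant phoneme) (phonemes so far: 4)
  'ph' -> digraph (1 consonant phoneme) (phonemes so far: 5)
  'o' -> vowel phoneme (phonemes so far: 6)
Total phonemes: 6

6


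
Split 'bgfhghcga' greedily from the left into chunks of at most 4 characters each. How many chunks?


'bgfhghcga' has 9 characters.
Chunking with max size 4:
  Chunk 1: 'bgfh' (positions 0-3)
  Chunk 2: 'ghcg' (positions 4-7)
  Chunk 3: 'a' (positions 8-8)
Total chunks: ceil(9 / 4) = 3

3


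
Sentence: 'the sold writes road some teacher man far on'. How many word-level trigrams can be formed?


Word trigrams from [9] words:
  Trigram 1: (the sold writes)
  Trigram 2: (sold writes road)
  Trigram 3: (writes road some)
  Trigram 4: (road some teacher)
  Trigram 5: (some teacher man)
  Trigram 6: (teacher man far)
  Trigram 7: (man far on)
Total word trigrams: 9 - 2 = 7

7


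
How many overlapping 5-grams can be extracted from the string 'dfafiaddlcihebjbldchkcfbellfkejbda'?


String 'dfafiaddlcihebjbldchkcfbellfkejbda' has length L = 34.
Number of overlapping n-grams = L - n + 1
Substituting: 34 - 5 + 1 = 30

30


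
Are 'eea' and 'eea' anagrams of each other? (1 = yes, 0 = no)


Sort characters of 'eea': 'aee'
Sort characters of 'eea': 'aee'
Sorted forms match -> they ARE anagrams
Result: 1

1


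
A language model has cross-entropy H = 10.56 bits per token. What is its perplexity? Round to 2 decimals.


Perplexity formula: PP = 2^H
H = 10.56
PP = 2^10.56
Decompose: 2^10.56 = 2^10 * 2^0.56
2^10 = 1024, 2^0.56 ~ 1.4742692
PP ~ 1024 * 1.4742692 = 1509.6516608
Rounded to 2 decimals: 1509.65

1509.65


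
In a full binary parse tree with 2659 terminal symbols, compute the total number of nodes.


Leaf nodes (terminals): 2659
Internal nodes = n - 1 = 2659 - 1 = 2658
Total = leaves + internal = 2659 + 2658 = 5317

5317


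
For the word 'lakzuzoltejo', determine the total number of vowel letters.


Scanning each character of 'lakzuzoltejo':
  Position 1: 'l' -> consonant (running count: 0)
  Position 2: 'a' -> vowel (running count: 1)
  Position 3: 'k' -> consonant (running count: 1)
  Position 4: 'z' -> consonant (running count: 1)
  Position 5: 'u' -> vowel (running count: 2)
  Position 6: 'z' -> consonant (running count: 2)
  Position 7: 'o' -> vowel (running count: 3)
  Position 8: 'l' -> consonant (running count: 3)
  Position 9: 't' -> consonant (running count: 3)
  Position 10: 'e' -> vowel (running count: 4)
  Position 11: 'j' -> consonant (running count: 4)
  Position 12: 'o' -> vowel (running count: 5)
Total vowels: 5

5


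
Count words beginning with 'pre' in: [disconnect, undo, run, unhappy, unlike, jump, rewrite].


Checking each word for prefix 'pre':
  'disconnect' -> no (count: 0)
  'undo' -> no (count: 0)
  'run' -> no (count: 0)
  'unhappy' -> no (count: 0)
  'unlike' -> no (count: 0)
  'jump' -> no (count: 0)
  'rewrite' -> no (count: 0)
Total with prefix 'pre': 0

0


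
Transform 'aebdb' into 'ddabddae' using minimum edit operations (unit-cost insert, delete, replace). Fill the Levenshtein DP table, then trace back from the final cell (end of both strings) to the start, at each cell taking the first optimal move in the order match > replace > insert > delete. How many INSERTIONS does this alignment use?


Edit distance = 6. Backtracking from cell (5, 8) with preference match > replace > insert > delete,
then listing the resulting alignment 'aebdb' -> 'ddabddae' left to right:
  Step 1: insert 'd' [insertion #1]
  Step 2: insert 'd' [insertion #2]
  Step 3: keep 'a'
  Step 4: replace e->b
  Step 5: replace b->d
  Step 6: keep 'd'
  Step 7: insert 'a' [insertion #3]
  Step 8: replace b->e
Total insertions: 3

3
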